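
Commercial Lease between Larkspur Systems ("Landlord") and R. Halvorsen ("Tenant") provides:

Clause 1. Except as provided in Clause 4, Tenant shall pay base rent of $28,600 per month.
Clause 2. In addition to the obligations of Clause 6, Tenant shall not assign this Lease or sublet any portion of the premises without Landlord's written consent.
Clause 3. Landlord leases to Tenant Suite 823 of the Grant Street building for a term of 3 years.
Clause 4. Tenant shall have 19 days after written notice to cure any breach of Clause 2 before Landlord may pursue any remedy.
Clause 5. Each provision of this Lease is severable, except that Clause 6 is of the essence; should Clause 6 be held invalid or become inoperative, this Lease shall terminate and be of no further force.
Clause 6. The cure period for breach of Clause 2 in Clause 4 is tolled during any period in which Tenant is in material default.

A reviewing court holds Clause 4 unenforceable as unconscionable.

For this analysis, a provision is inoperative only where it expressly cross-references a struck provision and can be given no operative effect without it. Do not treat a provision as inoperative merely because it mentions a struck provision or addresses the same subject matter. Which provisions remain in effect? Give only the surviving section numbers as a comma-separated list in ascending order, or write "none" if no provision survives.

Clause 4 is struck. Clause 6 has no operative effect of its own apart from Clause 4 and is therefore inoperative. Clause 5 makes Clause 6 an essential term, and Clause 6 has been rendered inoperative by the cascade; under Clause 5, the entire Lease is therefore void. No provision of the Lease survives.

none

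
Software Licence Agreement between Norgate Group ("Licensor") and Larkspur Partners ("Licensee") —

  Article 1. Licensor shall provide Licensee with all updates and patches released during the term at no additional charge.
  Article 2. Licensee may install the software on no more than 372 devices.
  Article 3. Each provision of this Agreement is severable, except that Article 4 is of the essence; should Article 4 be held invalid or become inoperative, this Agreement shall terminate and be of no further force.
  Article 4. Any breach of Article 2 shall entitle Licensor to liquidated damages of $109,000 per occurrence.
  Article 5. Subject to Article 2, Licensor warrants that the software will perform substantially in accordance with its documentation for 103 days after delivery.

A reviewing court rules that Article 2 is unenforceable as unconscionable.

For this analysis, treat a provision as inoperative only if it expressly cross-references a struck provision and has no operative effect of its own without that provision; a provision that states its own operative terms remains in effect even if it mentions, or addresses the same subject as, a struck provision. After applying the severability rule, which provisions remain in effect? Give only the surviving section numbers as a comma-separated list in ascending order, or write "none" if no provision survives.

Article 2 is struck. Article 4 operates only by reference to Article 2, so it falls with Article 2. Article 3 makes Article 4 an essential term, and Article 4 has been rendered inoperative by the cascade; under Article 3, the entire Agreement is therefore void. No provision of the Agreement survives.

none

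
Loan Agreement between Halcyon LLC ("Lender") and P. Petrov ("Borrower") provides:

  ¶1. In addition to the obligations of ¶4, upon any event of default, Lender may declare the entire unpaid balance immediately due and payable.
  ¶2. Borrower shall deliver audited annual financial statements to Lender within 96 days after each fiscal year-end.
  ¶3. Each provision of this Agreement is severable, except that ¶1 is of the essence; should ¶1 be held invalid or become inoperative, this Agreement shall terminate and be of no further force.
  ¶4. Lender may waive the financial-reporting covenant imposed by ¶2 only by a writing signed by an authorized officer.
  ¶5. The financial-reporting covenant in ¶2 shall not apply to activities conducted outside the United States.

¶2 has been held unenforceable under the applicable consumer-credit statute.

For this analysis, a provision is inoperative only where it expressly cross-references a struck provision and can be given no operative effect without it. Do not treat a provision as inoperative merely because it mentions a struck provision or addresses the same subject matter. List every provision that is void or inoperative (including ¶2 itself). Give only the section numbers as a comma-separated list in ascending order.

¶2 is struck. ¶4 operates only by reference to ¶2, so it falls with ¶2. ¶5 has no operative effect of its own apart from ¶2 and is therefore inoperative. Although ¶1 refers to ¶4, its operative terms do not depend on ¶4, so it remains in effect. ¶3 makes ¶1 an essential term, but ¶1 is unaffected, so the severability proviso in ¶3 preserves the remaining provisions. ¶1 and ¶3 remain in effect.

2, 4, 5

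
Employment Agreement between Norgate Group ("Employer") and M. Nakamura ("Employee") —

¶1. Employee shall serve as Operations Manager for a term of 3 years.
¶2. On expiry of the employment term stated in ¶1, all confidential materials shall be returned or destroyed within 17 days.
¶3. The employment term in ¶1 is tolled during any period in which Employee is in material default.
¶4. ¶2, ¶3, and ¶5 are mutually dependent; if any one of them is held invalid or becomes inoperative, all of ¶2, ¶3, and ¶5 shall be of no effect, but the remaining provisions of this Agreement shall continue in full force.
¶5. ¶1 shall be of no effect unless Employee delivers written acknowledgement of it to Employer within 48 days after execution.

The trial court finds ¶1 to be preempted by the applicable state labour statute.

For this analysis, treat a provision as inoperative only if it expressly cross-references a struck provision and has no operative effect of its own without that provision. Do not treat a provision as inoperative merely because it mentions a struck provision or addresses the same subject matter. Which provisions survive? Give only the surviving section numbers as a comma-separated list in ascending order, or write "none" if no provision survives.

¶1 is struck. ¶2 operates only by reference to ¶1, so it falls with ¶1. ¶3 operates only by reference to ¶1, so it falls with ¶1. ¶5 merely fixes the acknowledgement condition for ¶1; with ¶1 gone it has nothing to operate on and falls away. ¶4 declares ¶2, ¶3, and ¶5 mutually dependent; since one of them has fallen, all of them are of no effect. The remainder continues in force under ¶4. Only ¶4 remains in effect.

4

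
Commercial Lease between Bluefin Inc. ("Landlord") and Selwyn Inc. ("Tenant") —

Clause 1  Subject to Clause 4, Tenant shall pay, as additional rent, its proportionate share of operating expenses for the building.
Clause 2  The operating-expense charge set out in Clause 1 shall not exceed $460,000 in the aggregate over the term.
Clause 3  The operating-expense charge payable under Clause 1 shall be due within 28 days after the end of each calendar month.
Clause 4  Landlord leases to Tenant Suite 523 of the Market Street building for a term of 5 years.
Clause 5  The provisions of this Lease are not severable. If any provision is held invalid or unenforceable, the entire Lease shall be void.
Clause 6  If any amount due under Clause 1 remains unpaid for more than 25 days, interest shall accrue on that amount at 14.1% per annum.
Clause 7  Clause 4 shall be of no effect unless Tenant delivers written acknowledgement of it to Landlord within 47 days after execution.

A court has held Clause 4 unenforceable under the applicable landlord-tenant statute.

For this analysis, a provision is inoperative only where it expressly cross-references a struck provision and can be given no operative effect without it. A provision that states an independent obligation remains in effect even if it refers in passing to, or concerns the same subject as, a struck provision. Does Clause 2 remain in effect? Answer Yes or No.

Clause 4 is struck. The only function of Clause 7 is the acknowledgement condition for Clause 4, so it cannot stand once Clause 4 is removed. Clause 5 provides that the Lease is not severable, so the invalidity of any one provision voids the entire Lease. No provision of the Lease survives. Clause 2 is among the inoperative provisions, so the answer is no.

No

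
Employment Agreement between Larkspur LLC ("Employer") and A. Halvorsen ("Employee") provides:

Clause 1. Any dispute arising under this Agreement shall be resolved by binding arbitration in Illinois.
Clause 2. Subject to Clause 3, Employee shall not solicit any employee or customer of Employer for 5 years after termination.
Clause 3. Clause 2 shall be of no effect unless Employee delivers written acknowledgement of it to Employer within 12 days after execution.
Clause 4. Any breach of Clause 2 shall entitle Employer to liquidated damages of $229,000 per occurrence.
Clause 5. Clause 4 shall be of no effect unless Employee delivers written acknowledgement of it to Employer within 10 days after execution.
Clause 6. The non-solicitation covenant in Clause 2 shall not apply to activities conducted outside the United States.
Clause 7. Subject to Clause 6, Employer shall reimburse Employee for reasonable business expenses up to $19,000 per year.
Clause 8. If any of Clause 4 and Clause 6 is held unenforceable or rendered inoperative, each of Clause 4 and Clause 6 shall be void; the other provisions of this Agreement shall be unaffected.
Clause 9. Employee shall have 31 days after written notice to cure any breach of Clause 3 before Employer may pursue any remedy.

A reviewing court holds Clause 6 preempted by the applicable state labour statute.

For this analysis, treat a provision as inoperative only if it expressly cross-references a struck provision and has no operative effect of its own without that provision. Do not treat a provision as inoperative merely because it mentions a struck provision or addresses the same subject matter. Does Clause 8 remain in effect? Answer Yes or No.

Yes

Clause 6 is struck. Clause 7 mentions Clause 6 but its own obligation stands independently of Clause 6, so Clause 7 is not affected. Nothing else in the Agreement is defined by reference to Clause 6. Clause 8 declares Clause 4 and Clause 6 mutually dependent; since one of them has fallen, all of them are of no effect. That brings down Clause 4 as well. Clause 5 in turn depends solely on a provision now struck and likewise falls. The remainder continues in force under Clause 8. That leaves Clause 1, Clause 2, Clause 3, Clause 7, Clause 8, and Clause 9 in effect. Clause 8 is among the surviving provisions, so the answer is yes.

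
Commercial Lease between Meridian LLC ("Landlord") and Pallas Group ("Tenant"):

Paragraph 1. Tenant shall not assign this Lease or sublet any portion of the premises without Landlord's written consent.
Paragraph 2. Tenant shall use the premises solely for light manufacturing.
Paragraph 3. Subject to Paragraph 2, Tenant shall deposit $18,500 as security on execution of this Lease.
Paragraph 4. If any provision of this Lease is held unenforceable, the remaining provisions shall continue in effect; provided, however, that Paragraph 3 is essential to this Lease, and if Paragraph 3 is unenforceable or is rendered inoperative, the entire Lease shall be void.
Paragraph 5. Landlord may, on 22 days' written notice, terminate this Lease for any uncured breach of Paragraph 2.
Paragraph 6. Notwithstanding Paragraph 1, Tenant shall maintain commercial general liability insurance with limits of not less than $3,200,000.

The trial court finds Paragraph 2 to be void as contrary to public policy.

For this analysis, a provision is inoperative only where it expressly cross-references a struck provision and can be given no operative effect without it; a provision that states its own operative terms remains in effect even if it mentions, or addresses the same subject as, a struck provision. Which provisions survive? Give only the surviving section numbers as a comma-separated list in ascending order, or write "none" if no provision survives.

1, 3, 4, 6

Paragraph 2 is struck. Paragraph 5 merely fixes the termination right for breach of Paragraph 2; with Paragraph 2 gone it has nothing to operate on and falls away. Paragraph 3 mentions Paragraph 2 but its own obligation stands independently of Paragraph 2, so Paragraph 3 is not affected. Paragraph 4 makes Paragraph 3 an essential term, but Paragraph 3 is unaffected, so the severability proviso in Paragraph 4 preserves the remaining provisions. Paragraph 1, Paragraph 3, Paragraph 4, and Paragraph 6 remain in effect.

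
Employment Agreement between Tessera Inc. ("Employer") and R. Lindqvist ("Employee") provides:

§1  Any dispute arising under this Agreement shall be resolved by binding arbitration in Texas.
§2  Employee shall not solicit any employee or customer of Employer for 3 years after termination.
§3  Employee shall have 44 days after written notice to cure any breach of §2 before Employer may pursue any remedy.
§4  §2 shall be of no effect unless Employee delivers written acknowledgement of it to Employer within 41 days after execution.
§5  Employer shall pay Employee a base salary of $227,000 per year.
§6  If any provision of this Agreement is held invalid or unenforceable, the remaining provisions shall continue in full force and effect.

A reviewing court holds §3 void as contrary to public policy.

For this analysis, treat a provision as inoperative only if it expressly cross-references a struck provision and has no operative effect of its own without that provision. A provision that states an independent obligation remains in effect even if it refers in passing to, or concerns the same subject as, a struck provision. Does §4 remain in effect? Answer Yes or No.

§3 is struck. Nothing else in the Agreement is defined by reference to §3. §6 is a severability clause and preserves every provision that can still be given independent effect. The provisions still in force are §1, §2, §4, §5, and §6. §4 is among the surviving provisions, so the answer is yes.

Yes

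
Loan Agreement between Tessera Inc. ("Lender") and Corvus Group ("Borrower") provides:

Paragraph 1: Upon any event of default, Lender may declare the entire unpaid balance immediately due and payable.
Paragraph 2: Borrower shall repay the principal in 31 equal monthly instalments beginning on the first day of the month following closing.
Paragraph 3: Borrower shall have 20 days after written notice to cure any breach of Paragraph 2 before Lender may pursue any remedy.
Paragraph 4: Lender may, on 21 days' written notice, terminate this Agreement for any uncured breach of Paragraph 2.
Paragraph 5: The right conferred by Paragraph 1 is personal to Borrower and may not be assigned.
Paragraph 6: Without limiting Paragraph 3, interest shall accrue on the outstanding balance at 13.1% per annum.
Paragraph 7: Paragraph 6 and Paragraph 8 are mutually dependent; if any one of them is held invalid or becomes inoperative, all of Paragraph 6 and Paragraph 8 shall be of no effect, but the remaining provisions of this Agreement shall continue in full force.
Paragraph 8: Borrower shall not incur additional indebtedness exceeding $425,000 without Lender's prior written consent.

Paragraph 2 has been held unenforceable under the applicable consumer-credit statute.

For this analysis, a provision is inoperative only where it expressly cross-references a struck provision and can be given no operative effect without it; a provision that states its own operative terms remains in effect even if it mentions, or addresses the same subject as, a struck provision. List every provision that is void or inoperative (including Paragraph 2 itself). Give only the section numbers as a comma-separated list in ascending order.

2, 3, 4

Paragraph 2 is struck. The only function of Paragraph 3 is the cure period for breach of Paragraph 2, so it cannot stand once Paragraph 2 is removed. The only function of Paragraph 4 is the termination right for breach of Paragraph 2, so it cannot stand once Paragraph 2 is removed. Although Paragraph 6 refers to Paragraph 3, its operative terms do not depend on Paragraph 3, so it remains in effect. Paragraph 7 ties Paragraph 6 and Paragraph 8 together, but none of those is affected here; the remaining provisions continue in force under Paragraph 7. Paragraph 1, Paragraph 5, Paragraph 6, Paragraph 7, and Paragraph 8 remain in effect.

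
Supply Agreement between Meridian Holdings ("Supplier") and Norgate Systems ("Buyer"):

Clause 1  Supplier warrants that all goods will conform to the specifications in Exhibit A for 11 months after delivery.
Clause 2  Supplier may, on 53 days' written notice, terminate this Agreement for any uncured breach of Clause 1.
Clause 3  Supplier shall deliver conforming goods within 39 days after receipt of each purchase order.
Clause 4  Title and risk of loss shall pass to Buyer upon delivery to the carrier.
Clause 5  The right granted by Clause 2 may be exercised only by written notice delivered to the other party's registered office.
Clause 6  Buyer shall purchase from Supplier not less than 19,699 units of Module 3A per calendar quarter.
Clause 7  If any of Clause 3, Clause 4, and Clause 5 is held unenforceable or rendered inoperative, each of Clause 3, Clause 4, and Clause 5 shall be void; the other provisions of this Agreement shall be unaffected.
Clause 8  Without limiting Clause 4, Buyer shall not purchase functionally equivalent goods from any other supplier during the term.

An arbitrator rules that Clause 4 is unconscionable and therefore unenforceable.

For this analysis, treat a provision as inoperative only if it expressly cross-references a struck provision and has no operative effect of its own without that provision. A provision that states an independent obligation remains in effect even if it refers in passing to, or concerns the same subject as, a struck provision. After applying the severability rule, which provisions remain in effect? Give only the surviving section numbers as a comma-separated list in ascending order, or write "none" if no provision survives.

1, 2, 6, 7, 8

Clause 4 is struck. Clause 8 mentions Clause 4 but its own obligation stands independently of Clause 4, so Clause 8 is not affected. No other provision's operative terms depend on Clause 4. Clause 7 declares Clause 3, Clause 4, and Clause 5 mutually dependent; since one of them has fallen, all of them are of no effect. That brings down Clause 3 and Clause 5 as well. The remainder continues in force under Clause 7. Clause 1, Clause 2, Clause 6, Clause 7, and Clause 8 remain in effect.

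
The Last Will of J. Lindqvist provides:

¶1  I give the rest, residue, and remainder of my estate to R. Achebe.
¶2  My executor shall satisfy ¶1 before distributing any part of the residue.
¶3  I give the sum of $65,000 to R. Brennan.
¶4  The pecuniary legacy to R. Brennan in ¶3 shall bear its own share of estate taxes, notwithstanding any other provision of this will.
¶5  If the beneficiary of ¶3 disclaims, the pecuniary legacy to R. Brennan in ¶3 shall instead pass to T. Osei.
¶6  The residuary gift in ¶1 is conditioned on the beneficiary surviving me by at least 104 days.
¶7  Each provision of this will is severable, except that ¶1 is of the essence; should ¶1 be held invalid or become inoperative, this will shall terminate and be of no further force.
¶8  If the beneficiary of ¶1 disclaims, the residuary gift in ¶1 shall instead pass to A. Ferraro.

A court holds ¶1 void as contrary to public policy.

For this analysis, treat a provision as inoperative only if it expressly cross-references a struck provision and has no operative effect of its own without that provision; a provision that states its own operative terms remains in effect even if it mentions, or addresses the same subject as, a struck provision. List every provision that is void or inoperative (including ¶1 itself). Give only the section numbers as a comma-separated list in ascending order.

¶1 is struck. ¶2 operates only by reference to ¶1, so it falls with ¶1. ¶6 merely fixes the survivorship condition on ¶1; with ¶1 gone it has nothing to operate on and falls away. The only function of ¶8 is the alternative disposition for ¶1, so it cannot stand once ¶1 is removed. ¶7 makes ¶1 an essential term, and ¶1 is the provision held invalid; under ¶7, the entire will is therefore void. No provision of the will survives.

1, 2, 3, 4, 5, 6, 7, 8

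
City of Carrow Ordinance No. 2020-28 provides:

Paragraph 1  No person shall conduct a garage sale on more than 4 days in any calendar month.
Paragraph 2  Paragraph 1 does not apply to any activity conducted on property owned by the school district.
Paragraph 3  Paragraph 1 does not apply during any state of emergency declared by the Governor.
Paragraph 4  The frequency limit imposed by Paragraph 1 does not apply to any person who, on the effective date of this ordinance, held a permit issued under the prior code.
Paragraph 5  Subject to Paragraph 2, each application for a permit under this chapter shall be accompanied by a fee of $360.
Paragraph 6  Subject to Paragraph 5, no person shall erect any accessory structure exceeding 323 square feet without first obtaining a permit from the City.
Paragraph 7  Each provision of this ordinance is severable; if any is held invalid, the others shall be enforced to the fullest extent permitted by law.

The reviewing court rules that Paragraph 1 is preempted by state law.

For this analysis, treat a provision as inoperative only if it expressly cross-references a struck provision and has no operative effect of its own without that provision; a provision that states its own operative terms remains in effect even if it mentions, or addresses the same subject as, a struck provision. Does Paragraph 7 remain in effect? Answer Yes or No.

Paragraph 1 is struck. The only function of Paragraph 2 is the public-property exemption from Paragraph 1, so it cannot stand once Paragraph 1 is removed. Paragraph 3 has no operative effect of its own apart from Paragraph 1 and is therefore inoperative. Paragraph 4 operates only by reference to Paragraph 1, so it falls with Paragraph 1. Although Paragraph 5 refers to Paragraph 2, its operative terms do not depend on Paragraph 2, so it remains in effect. Under the severability clause in Paragraph 7, the remaining provisions continue in force. Paragraph 5, Paragraph 6, and Paragraph 7 remain in effect. Paragraph 7 is among the surviving provisions, so the answer is yes.

Yes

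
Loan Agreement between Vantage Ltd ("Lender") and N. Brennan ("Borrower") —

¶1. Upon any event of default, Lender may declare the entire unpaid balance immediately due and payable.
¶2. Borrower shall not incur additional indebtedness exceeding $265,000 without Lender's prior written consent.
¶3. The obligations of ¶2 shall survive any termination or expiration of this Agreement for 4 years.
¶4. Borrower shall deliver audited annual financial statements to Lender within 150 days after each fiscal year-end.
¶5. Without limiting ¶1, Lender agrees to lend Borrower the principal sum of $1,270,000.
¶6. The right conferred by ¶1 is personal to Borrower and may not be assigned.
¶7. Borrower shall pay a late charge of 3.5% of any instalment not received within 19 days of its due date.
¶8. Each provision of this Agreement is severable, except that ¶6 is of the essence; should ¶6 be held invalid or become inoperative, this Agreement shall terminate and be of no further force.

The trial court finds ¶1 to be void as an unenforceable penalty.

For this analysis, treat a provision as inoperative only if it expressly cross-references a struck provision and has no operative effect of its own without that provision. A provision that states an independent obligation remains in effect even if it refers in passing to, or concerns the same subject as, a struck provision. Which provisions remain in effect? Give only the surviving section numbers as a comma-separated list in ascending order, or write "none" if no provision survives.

¶1 is struck. ¶6 merely fixes the non-assignment of ¶1; with ¶1 gone it has nothing to operate on and falls away. ¶8 makes ¶6 an essential term, and ¶6 has been rendered inoperative by the cascade; under ¶8, the entire Agreement is therefore void. No provision of the Agreement survives.

none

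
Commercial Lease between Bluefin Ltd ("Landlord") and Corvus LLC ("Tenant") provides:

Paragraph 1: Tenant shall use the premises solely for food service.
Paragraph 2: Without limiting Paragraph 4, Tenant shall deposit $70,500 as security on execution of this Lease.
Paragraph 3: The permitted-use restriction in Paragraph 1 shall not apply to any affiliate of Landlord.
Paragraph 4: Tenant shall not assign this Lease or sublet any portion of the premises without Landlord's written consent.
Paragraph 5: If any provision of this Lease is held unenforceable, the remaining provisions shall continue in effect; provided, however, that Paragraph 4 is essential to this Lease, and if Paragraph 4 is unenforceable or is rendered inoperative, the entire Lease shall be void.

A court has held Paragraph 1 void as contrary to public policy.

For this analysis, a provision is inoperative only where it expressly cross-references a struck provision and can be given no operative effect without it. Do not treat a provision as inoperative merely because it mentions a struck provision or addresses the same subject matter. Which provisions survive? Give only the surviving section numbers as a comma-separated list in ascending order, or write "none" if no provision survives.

Paragraph 1 is struck. Paragraph 3 does nothing except set the carve-out from the permitted-use restriction by reference to Paragraph 1; with Paragraph 1 gone it has no independent effect and is inoperative. Paragraph 5 makes Paragraph 4 an essential term, but Paragraph 4 is unaffected, so the severability proviso in Paragraph 5 preserves the remaining provisions. That leaves Paragraph 2, Paragraph 4, and Paragraph 5 in effect.

2, 4, 5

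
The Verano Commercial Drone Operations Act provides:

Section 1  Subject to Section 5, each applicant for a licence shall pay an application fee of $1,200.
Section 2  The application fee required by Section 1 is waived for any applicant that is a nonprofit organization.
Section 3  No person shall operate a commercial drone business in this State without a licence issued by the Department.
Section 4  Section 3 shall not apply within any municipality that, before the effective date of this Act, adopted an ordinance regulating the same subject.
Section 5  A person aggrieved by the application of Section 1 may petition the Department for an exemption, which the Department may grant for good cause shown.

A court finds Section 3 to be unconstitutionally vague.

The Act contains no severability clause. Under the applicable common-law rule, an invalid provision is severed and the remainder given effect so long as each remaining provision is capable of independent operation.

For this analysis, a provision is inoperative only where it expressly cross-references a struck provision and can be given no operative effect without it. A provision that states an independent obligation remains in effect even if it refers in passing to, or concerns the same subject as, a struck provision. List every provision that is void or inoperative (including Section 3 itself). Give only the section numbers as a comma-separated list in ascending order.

Section 3 is struck. Section 4 has no operative effect of its own apart from Section 3 and is therefore inoperative. With no severability clause, the stated default rule severs what cannot stand and enforces each remaining provision that can operate on its own. That leaves Section 1, Section 2, and Section 5 in effect.

3, 4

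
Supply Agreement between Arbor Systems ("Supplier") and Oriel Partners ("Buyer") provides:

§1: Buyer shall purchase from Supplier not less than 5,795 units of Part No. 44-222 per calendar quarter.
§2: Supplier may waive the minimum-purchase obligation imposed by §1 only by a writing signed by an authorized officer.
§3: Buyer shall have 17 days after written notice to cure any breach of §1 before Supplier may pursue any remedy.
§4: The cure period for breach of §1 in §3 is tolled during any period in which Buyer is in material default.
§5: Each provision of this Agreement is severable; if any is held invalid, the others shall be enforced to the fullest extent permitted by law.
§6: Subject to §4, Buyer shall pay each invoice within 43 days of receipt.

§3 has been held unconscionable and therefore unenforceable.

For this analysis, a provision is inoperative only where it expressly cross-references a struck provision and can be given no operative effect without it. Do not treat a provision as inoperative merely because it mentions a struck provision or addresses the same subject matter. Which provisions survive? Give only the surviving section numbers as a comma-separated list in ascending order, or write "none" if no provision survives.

1, 2, 5, 6

§3 is struck. §4 does nothing except set the tolling of the cure period for breach of §1 by reference to §3; with §3 gone it has no independent effect and is inoperative. Although §6 refers to §4, its operative terms do not depend on §4, so it remains in effect. §5 is a severability clause and preserves every provision that can still be given independent effect. §1, §2, §5, and §6 remain in effect.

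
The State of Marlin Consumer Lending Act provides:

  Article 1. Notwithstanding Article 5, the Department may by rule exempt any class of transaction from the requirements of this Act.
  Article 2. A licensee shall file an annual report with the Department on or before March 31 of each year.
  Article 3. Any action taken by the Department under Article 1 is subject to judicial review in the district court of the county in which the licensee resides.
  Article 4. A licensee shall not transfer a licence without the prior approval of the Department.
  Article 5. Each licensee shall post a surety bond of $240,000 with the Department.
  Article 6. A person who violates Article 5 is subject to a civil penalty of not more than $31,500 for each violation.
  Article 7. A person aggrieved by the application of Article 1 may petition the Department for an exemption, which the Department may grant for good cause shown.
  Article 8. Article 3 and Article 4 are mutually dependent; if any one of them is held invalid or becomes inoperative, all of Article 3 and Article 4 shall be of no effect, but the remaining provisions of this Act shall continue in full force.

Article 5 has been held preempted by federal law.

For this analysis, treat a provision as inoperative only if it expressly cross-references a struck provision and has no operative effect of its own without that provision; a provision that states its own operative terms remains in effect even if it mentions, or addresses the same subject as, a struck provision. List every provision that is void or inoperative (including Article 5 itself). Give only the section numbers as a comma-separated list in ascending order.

Article 5 is struck. Article 6 has no operative effect of its own apart from Article 5 and is therefore inoperative. Article 1 mentions Article 5 but its own obligation stands independently of Article 5, so Article 1 is not affected. Article 8 ties Article 3 and Article 4 together, but none of those is affected here; the remaining provisions continue in force under Article 8. That leaves Article 1, Article 2, Article 3, Article 4, Article 7, and Article 8 in effect.

5, 6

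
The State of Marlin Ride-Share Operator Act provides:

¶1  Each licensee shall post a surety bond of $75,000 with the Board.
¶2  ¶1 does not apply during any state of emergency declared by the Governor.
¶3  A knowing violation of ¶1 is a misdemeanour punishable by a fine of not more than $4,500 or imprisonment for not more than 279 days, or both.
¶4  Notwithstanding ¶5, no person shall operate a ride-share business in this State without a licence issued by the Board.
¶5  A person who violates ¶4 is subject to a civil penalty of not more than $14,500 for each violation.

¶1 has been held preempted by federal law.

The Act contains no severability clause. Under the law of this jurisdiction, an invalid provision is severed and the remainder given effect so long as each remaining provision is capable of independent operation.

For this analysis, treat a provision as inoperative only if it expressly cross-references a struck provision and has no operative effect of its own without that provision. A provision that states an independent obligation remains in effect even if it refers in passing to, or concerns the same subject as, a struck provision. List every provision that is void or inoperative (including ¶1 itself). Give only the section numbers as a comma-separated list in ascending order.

1, 2, 3

¶1 is struck. ¶2 merely fixes the emergency suspension of ¶1; with ¶1 gone it has nothing to operate on and falls away. ¶3 has no operative effect of its own apart from ¶1 and is therefore inoperative. With no severability clause, the stated default rule severs what cannot stand and enforces each remaining provision that can operate on its own. ¶4 and ¶5 remain in effect.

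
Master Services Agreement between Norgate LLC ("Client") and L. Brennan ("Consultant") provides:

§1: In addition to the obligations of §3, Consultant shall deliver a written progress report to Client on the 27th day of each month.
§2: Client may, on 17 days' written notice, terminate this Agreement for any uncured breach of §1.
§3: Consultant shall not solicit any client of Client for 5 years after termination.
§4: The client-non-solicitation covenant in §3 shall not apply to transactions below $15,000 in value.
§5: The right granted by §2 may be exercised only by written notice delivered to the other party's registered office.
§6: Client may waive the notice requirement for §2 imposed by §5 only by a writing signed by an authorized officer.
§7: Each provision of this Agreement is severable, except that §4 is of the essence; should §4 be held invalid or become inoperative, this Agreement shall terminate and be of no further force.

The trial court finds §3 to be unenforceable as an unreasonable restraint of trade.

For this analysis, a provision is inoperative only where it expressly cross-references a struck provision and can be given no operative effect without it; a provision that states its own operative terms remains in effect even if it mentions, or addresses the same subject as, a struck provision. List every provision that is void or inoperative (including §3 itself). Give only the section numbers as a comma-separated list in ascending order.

§3 is struck. The whole of §4 is the carve-out from the client-non-solicitation covenant, defined by reference to §3, so §4 cannot stand once §3 is removed. §7 makes §4 an essential term, and §4 has been rendered inoperative by the cascade; under §7, the entire Agreement is therefore void. No provision of the Agreement survives.

1, 2, 3, 4, 5, 6, 7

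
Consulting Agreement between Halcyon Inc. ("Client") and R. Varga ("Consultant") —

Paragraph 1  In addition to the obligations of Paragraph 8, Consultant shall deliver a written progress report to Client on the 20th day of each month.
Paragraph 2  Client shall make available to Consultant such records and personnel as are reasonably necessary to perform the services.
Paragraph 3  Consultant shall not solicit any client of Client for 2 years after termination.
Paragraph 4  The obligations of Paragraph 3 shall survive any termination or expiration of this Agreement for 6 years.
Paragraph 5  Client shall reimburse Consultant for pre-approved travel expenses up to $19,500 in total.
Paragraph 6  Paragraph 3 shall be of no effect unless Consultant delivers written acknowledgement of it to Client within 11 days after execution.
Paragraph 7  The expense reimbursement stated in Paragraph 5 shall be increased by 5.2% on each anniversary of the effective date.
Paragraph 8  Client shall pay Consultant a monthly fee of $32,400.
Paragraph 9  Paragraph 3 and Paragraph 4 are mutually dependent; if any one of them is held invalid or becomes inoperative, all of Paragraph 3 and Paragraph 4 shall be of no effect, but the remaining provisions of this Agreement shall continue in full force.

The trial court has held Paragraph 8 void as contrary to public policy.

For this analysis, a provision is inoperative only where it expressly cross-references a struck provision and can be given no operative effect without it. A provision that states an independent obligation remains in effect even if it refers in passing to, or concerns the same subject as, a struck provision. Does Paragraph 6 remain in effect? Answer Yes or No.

Paragraph 8 is struck. Paragraph 1 mentions Paragraph 8 but its own obligation stands independently of Paragraph 8, so Paragraph 1 is not affected. No other provision's operative terms depend on Paragraph 8. Paragraph 9 ties Paragraph 3 and Paragraph 4 together, but none of those is affected here; the remaining provisions continue in force under Paragraph 9. That leaves Paragraph 1, Paragraph 2, Paragraph 3, Paragraph 4, Paragraph 5, Paragraph 6, Paragraph 7, and Paragraph 9 in effect. Paragraph 6 is among the surviving provisions, so the answer is yes.

Yes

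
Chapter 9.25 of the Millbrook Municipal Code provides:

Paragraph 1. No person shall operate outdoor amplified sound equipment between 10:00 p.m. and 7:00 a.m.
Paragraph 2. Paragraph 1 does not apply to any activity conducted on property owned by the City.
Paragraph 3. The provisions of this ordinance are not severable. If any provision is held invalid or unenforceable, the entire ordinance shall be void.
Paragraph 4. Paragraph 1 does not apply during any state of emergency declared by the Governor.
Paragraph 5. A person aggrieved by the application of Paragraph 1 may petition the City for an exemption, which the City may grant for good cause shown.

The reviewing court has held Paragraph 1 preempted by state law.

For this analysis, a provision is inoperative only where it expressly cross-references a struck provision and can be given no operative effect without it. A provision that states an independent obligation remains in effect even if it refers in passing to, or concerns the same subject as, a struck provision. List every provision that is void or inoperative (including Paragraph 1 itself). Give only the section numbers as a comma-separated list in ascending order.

1, 2, 3, 4, 5

Paragraph 1 is struck. Paragraph 2 merely fixes the public-property exemption from Paragraph 1; with Paragraph 1 gone it has nothing to operate on and falls away. The only function of Paragraph 4 is the emergency suspension of Paragraph 1, so it cannot stand once Paragraph 1 is removed. Paragraph 5 merely fixes the exemption procedure for Paragraph 1; with Paragraph 1 gone it has nothing to operate on and falls away. Paragraph 3 provides that the ordinance is not severable, so the invalidity of any one provision voids the entire ordinance. No provision of the ordinance survives.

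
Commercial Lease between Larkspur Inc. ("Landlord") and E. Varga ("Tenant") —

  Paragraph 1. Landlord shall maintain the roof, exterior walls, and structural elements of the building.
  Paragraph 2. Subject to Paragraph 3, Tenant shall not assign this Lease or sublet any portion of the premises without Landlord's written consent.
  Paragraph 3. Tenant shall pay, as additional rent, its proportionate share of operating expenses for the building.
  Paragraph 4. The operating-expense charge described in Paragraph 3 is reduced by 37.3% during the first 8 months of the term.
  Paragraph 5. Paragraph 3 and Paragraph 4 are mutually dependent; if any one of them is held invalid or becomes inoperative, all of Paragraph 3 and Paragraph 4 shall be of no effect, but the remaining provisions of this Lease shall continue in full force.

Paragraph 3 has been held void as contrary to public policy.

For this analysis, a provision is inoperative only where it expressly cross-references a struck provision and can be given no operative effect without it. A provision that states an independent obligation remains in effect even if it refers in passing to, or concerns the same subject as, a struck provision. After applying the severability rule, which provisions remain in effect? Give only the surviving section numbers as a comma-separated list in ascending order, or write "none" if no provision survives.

1, 2, 5

Paragraph 3 is struck. Paragraph 4 has no operative effect of its own apart from Paragraph 3 and is therefore inoperative. Paragraph 2 mentions Paragraph 3 but its own obligation stands independently of Paragraph 3, so Paragraph 2 is not affected. Paragraph 5 declares Paragraph 3 and Paragraph 4 mutually dependent; since one of them has fallen, all of them are of no effect. The remainder continues in force under Paragraph 5. Paragraph 1, Paragraph 2, and Paragraph 5 remain in effect.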